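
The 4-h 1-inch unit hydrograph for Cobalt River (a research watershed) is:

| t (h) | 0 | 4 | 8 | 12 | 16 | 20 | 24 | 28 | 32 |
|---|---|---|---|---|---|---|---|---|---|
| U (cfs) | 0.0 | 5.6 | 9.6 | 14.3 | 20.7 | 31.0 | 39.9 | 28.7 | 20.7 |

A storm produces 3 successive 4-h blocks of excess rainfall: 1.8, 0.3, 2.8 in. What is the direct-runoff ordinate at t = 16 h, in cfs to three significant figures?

By discrete convolution, Q_j = Σ (P_i / 1 in) · U_{j−i}.
At t = 16 h (j=4): Q = (1.8/1)·20.7 + (0.3/1)·14.3 + (2.8/1)·9.6 = 68.4 cfs.

Q ≈ 68.4 cfs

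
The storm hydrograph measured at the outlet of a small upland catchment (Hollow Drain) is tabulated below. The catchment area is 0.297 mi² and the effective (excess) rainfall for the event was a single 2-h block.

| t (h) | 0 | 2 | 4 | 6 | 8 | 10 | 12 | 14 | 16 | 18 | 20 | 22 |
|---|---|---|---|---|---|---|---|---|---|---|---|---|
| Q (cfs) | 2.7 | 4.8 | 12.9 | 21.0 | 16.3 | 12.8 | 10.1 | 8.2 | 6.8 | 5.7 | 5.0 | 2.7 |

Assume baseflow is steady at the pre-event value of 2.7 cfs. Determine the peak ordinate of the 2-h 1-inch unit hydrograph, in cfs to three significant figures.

U_p ≈ 22.9 cfs

Direct runoff: 0.0, 2.1, 10.2, 18.3, 13.6, 10.1, 7.4, 5.5, 4.1, 3.0, 2.3, 0.0 cfs; ΣQ_DR = 76.60 cfs, peak = 18.3 cfs.
Runoff depth d = ΣQ_DR·Δt / A = 76.60 × 7200 / (0.297 mi²) = 0.7993 in.
The 1-inch UH is the DRH scaled by (1 in)/d, so U_p = 18.3 × 1/0.7993 = 22.9 cfs.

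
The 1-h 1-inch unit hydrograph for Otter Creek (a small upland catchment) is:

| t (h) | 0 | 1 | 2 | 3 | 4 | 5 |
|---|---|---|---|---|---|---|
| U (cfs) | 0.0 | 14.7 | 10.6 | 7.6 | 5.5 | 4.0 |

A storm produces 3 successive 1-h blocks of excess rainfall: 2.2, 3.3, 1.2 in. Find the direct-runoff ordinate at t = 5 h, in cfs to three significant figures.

By discrete convolution, Q_j = Σ (P_i / 1 in) · U_{j−i}.
At t = 5 h (j=5): Q = (2.2/1)·4.0 + (3.3/1)·5.5 + (1.2/1)·7.6 = 36.1 cfs.

Q ≈ 36.1 cfs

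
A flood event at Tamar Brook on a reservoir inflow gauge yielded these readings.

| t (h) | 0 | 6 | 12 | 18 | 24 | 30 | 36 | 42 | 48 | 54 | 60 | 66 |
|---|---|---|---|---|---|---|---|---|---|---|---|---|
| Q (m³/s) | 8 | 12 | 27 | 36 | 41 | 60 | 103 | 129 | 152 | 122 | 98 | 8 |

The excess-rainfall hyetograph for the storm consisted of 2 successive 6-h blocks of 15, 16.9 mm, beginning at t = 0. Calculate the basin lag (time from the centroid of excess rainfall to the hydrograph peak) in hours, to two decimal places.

t_L ≈ 41.82 h

Centroid of excess rainfall: t_c = Σ P_i·t̄_i / ΣP_i = 6.1787 h (block centres at 3, 9 h).
Hydrograph peak occurs at t = 48 h, so basin lag t_L = 48 − 6.1787 = 41.82 h.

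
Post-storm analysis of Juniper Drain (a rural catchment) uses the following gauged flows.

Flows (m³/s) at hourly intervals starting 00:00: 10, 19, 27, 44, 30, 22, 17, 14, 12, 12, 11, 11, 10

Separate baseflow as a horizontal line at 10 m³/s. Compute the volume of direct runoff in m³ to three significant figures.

V ≈ 3.92 × 10^5 m³

Direct-runoff ordinates (Q − Q_b): 0.0, 9.0, 17.0, 34.0, 20.0, 12.0, 7.0, 4.0, 2.0, 2.0, 1.0, 1.0, 0.0 m³/s.
ΣQ_DR = 109.0 m³/s.
With Δt = 1 h = 3600 s, V = ΣQ_DR · Δt = 109.0 × 3600 = 3.92 × 10^5 m³.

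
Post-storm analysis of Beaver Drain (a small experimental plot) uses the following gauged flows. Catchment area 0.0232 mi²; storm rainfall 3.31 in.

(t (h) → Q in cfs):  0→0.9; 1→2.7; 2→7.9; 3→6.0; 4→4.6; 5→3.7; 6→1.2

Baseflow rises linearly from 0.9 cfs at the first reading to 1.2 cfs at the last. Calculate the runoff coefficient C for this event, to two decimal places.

ΣQ_DR = 19.65 cfs; V = ΣQ_DR·Δt = 70740 ft³.
Runoff depth d = V / A = 1.312 in.
C = d / P = 1.312 / 3.31 = 0.40.

C ≈ 0.40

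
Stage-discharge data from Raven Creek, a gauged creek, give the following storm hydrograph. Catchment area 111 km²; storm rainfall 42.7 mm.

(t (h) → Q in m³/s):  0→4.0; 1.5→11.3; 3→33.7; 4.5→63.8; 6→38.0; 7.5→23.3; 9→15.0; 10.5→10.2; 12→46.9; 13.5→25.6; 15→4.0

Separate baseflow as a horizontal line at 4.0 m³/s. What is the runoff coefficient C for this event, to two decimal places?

C ≈ 0.26

ΣQ_DR = 231.8 m³/s; V = ΣQ_DR·Δt = 1.252 × 10^6 m³.
Runoff depth d = V / A = 11.28 mm.
C = d / P = 11.28 / 42.7 = 0.26.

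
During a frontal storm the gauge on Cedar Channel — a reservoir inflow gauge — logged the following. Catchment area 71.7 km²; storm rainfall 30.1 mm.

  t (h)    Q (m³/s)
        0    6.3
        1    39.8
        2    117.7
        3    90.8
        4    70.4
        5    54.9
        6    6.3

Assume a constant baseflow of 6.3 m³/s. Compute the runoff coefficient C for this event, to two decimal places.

ΣQ_DR = 342.1 m³/s; V = ΣQ_DR·Δt = 1.232 × 10^6 m³.
Runoff depth d = V / A = 17.18 mm.
C = d / P = 17.18 / 30.1 = 0.57.

C ≈ 0.57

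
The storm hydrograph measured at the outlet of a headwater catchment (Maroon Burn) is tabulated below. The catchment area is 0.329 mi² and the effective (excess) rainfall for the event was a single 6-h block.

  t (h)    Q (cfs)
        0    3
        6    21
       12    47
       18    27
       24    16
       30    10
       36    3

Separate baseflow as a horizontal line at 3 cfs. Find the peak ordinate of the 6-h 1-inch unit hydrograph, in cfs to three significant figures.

Direct runoff: 0.0, 18.0, 44.0, 24.0, 13.0, 7.0, 0.0 cfs; ΣQ_DR = 106.0 cfs, peak = 44.0 cfs.
Runoff depth d = ΣQ_DR·Δt / A = 106.0 × 21600 / (0.329 mi²) = 2.996 in.
The 1-inch UH is the DRH scaled by (1 in)/d, so U_p = 44.0 × 1/2.996 = 14.7 cfs.

U_p ≈ 14.7 cfs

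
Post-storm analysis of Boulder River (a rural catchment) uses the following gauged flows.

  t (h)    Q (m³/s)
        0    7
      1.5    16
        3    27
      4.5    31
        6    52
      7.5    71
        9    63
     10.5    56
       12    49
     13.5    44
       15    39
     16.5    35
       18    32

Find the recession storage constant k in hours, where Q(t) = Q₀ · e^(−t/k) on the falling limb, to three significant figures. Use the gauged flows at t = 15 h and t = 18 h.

On the falling limb, Q drops from 39 to 32 m³/s between t = 15 h and t = 18 h (Δt = 3 h).
k = −Δt / ln(Q₂/Q₁) = −3 / ln(32/39) = 15.2 h.

k ≈ 15.2 h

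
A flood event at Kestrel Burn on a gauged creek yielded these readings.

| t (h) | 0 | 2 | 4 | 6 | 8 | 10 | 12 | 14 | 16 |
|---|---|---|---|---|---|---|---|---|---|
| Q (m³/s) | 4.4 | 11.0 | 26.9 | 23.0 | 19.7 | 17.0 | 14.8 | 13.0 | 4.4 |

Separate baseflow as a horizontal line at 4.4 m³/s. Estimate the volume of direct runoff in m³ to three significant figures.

Direct-runoff ordinates (Q − Q_b): 0.0, 6.6, 22.5, 18.6, 15.3, 12.6, 10.4, 8.6, 0.0 m³/s.
ΣQ_DR = 94.60 m³/s.
With Δt = 2 h = 7200 s, V = ΣQ_DR · Δt = 94.60 × 7200 = 6.81 × 10^5 m³.

V ≈ 6.81 × 10^5 m³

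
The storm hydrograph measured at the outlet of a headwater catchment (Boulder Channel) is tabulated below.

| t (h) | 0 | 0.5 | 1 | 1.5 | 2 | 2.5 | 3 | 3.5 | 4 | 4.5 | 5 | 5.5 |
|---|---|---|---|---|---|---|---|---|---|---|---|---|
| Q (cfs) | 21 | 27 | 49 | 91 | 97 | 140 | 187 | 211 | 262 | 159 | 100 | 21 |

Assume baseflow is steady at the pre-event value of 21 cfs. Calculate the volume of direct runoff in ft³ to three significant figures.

Direct-runoff ordinates (Q − Q_b): 0.0, 6.0, 28.0, 70.0, 76.0, 119.0, 166.0, 190.0, 241.0, 138.0, 79.0, 0.0 cfs.
ΣQ_DR = 1113 cfs.
With Δt = 0.5 h = 1800 s, V = ΣQ_DR · Δt = 1113 × 1800 = 2.00 × 10^6 ft³.

V ≈ 2.00 × 10^6 ft³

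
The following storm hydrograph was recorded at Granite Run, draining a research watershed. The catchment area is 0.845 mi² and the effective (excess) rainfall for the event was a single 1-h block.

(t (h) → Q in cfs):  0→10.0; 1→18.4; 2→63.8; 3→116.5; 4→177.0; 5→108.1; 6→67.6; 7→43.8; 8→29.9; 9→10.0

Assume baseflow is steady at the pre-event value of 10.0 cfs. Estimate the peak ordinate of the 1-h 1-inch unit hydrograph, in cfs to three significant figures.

U_p ≈ 167 cfs

Direct runoff: 0.0, 8.4, 53.8, 106.5, 167.0, 98.1, 57.6, 33.8, 19.9, 0.0 cfs; ΣQ_DR = 545.1 cfs, peak = 167.0 cfs.
Runoff depth d = ΣQ_DR·Δt / A = 545.1 × 3600 / (0.845 mi²) = 0.9996 in.
The 1-inch UH is the DRH scaled by (1 in)/d, so U_p = 167.0 × 1/0.9996 = 167 cfs.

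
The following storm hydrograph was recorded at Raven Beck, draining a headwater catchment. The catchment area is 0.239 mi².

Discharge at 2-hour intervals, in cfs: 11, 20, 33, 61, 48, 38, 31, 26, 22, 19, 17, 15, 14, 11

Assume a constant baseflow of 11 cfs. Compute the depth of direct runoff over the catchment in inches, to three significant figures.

Direct runoff: 0.0, 9.0, 22.0, 50.0, 37.0, 27.0, 20.0, 15.0, 11.0, 8.0, 6.0, 4.0, 3.0, 0.0 cfs; ΣQ_DR = 212.0 cfs.
V = ΣQ_DR · Δt = 212.0 × 7200 s = 1.526 × 10^6 ft³.
Over A = 0.239 mi², depth = V / A = 2.75 in.

d ≈ 2.75 in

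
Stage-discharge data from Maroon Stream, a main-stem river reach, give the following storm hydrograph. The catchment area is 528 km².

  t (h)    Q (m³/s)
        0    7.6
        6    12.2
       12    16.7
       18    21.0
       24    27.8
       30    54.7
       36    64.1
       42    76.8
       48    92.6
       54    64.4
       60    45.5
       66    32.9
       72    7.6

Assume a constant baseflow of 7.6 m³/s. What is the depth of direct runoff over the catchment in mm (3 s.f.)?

Direct runoff: 0.0, 4.6, 9.1, 13.4, 20.2, 47.1, 56.5, 69.2, 85.0, 56.8, 37.9, 25.3, 0.0 m³/s; ΣQ_DR = 425.1 m³/s.
V = ΣQ_DR · Δt = 425.1 × 21600 s = 9.182 × 10^6 m³.
Over A = 528 km², depth = V / A = 17.4 mm.

d ≈ 17.4 mm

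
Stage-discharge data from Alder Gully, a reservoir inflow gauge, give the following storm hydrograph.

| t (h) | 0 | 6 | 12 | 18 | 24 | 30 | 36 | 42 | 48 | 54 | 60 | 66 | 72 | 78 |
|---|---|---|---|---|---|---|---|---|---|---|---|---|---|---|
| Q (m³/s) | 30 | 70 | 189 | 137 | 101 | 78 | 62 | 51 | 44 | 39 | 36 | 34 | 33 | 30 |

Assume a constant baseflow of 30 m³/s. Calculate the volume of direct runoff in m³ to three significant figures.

V ≈ 1.11 × 10^7 m³

Direct-runoff ordinates (Q − Q_b): 0.0, 40.0, 159.0, 107.0, 71.0, 48.0, 32.0, 21.0, 14.0, 9.0, 6.0, 4.0, 3.0, 0.0 m³/s.
ΣQ_DR = 514.0 m³/s.
With Δt = 6 h = 21600 s, V = ΣQ_DR · Δt = 514.0 × 21600 = 1.11 × 10^7 m³.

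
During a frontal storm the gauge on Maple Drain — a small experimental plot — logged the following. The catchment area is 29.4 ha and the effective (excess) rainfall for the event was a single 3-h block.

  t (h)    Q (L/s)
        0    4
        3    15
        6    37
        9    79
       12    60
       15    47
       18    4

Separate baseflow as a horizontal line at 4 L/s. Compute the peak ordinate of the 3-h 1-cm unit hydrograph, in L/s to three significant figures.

U_p ≈ 93.7 L/s

Direct runoff: 0.0, 11.0, 33.0, 75.0, 56.0, 43.0, 0.0 L/s; ΣQ_DR = 218.0 L/s, peak = 75.0 L/s.
Runoff depth d = ΣQ_DR·Δt / A = 218.0 × 10800 / (29.4 ha) = 8.008 mm.
The 1-cm UH is the DRH scaled by (10 mm)/d, so U_p = 75.0 × 10/8.008 = 93.7 L/s.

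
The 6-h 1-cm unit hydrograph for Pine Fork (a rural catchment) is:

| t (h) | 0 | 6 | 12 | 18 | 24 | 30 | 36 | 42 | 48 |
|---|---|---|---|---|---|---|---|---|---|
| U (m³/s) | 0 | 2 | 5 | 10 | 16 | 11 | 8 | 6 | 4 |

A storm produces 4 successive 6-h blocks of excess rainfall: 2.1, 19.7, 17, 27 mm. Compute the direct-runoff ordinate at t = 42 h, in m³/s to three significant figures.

By discrete convolution, Q_j = Σ (P_i / 10 mm) · U_{j−i}.
At t = 42 h (j=7): Q = (2.1/10)·6 + (19.7/10)·8 + (17/10)·11 + (27/10)·16 = 78.9 m³/s.

Q ≈ 78.9 m³/s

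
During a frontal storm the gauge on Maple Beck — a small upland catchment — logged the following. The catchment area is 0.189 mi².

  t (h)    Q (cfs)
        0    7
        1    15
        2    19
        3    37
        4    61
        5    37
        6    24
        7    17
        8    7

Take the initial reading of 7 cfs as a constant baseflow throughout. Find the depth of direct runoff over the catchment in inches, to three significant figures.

Direct runoff: 0.0, 8.0, 12.0, 30.0, 54.0, 30.0, 17.0, 10.0, 0.0 cfs; ΣQ_DR = 161.0 cfs.
V = ΣQ_DR · Δt = 161.0 × 3600 s = 5.796 × 10^5 ft³.
Over A = 0.189 mi², depth = V / A = 1.32 in.

d ≈ 1.32 in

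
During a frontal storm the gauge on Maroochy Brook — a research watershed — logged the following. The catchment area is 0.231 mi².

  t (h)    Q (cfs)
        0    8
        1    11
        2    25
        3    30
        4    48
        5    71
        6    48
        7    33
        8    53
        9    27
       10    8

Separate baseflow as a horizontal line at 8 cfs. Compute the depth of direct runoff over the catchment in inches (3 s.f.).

d ≈ 1.84 in

Direct runoff: 0.0, 3.0, 17.0, 22.0, 40.0, 63.0, 40.0, 25.0, 45.0, 19.0, 0.0 cfs; ΣQ_DR = 274.0 cfs.
V = ΣQ_DR · Δt = 274.0 × 3600 s = 9.864 × 10^5 ft³.
Over A = 0.231 mi², depth = V / A = 1.84 in.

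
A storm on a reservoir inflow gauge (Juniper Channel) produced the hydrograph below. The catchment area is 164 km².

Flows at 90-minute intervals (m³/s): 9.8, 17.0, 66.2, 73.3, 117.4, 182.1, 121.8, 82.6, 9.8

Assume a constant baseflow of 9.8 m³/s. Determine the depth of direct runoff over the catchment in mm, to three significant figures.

d ≈ 19.5 mm

Direct runoff: 0.0, 7.2, 56.4, 63.5, 107.6, 172.3, 112.0, 72.8, 0.0 m³/s; ΣQ_DR = 591.8 m³/s.
V = ΣQ_DR · Δt = 591.8 × 5400 s = 3.196 × 10^6 m³.
Over A = 164 km², depth = V / A = 19.5 mm.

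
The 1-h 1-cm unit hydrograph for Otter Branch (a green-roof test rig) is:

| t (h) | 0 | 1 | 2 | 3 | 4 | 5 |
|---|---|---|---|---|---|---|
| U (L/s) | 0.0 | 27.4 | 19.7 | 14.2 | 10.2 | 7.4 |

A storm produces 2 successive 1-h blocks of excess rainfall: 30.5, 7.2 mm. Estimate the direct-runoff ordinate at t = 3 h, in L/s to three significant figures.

Q ≈ 57.5 L/s

By discrete convolution, Q_j = Σ (P_i / 10 mm) · U_{j−i}.
At t = 3 h (j=3): Q = (30.5/10)·14.2 + (7.2/10)·19.7 = 57.5 L/s.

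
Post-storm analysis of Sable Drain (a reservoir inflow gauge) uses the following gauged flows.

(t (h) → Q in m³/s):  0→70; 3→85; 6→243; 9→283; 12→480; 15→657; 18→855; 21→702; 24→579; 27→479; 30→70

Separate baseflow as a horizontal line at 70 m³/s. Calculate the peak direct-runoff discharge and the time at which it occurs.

Q_p = 785.0 m³/s at t = 18 h

Subtracting baseflow gives direct-runoff ordinates: 0.0, 15.0, 173.0, 213.0, 410.0, 587.0, 785.0, 632.0, 509.0, 409.0, 0.0 m³/s.
The maximum is 785.0 m³/s, occurring at the reading for t = 18 h.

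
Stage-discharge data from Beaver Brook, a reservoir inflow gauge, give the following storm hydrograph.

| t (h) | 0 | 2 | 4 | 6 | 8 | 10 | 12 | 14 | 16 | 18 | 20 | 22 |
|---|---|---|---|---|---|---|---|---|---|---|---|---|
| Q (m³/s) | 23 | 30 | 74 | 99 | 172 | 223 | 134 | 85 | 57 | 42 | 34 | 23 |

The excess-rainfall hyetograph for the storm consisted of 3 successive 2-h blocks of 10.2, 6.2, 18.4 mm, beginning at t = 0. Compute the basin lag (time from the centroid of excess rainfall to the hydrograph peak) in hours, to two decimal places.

Centroid of excess rainfall: t_c = Σ P_i·t̄_i / ΣP_i = 3.4713 h (block centres at 1, 3, 5 h).
Hydrograph peak occurs at t = 10 h, so basin lag t_L = 10 − 3.4713 = 6.53 h.

t_L ≈ 6.53 h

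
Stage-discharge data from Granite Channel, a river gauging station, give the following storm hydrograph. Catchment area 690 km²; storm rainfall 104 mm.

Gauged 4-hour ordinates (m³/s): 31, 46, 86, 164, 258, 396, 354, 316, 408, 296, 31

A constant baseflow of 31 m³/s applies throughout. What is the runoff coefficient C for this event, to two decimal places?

C ≈ 0.41

ΣQ_DR = 2045 m³/s; V = ΣQ_DR·Δt = 2.945 × 10^7 m³.
Runoff depth d = V / A = 42.68 mm.
C = d / P = 42.68 / 104 = 0.41.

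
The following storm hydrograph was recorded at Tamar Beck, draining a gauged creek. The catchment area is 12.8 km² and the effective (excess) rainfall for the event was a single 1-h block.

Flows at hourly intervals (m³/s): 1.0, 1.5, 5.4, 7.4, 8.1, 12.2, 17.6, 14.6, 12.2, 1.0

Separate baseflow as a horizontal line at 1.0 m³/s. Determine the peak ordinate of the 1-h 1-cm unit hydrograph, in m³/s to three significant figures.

U_p ≈ 8.31 m³/s

Direct runoff: 0.0, 0.5, 4.4, 6.4, 7.1, 11.2, 16.6, 13.6, 11.2, 0.0 m³/s; ΣQ_DR = 71.00 m³/s, peak = 16.6 m³/s.
Runoff depth d = ΣQ_DR·Δt / A = 71.00 × 3600 / (12.8 km²) = 19.97 mm.
The 1-cm UH is the DRH scaled by (10 mm)/d, so U_p = 16.6 × 10/19.97 = 8.31 m³/s.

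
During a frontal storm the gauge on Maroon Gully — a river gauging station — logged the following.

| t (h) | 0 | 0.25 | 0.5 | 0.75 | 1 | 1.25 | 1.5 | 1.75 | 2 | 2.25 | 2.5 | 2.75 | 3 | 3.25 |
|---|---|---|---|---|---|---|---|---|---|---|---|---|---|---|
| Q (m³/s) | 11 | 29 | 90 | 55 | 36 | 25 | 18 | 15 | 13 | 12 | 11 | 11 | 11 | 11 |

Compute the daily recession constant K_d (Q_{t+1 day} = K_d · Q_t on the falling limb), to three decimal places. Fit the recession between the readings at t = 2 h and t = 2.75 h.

Between t = 2 h and t = 2.75 h the flow falls from 13 to 11 m³/s over 3×0.25 h = 0.75 h.
Per-interval ratio K = (11/13)^(1/3) = 0.9458; K_d = K^(24/0.25) = 0.005.

K_d ≈ 0.005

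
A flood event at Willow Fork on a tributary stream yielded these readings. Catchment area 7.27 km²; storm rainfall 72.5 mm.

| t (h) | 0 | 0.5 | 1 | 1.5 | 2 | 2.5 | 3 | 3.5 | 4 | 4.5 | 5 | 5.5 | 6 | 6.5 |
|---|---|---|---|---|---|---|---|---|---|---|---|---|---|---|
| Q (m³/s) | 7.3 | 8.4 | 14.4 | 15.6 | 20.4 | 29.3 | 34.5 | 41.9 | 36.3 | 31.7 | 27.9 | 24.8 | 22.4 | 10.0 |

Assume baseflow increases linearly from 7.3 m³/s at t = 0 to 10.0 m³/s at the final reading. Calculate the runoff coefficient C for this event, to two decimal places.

ΣQ_DR = 203.8 m³/s; V = ΣQ_DR·Δt = 3.668 × 10^5 m³.
Runoff depth d = V / A = 50.46 mm.
C = d / P = 50.46 / 72.5 = 0.70.

C ≈ 0.70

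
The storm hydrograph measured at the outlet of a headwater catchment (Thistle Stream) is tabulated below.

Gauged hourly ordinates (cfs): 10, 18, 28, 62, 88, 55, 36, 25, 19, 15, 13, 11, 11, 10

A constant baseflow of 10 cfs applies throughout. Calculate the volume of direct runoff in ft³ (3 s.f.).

Direct-runoff ordinates (Q − Q_b): 0.0, 8.0, 18.0, 52.0, 78.0, 45.0, 26.0, 15.0, 9.0, 5.0, 3.0, 1.0, 1.0, 0.0 cfs.
ΣQ_DR = 261.0 cfs.
With Δt = 1 h = 3600 s, V = ΣQ_DR · Δt = 261.0 × 3600 = 9.40 × 10^5 ft³.

V ≈ 9.40 × 10^5 ft³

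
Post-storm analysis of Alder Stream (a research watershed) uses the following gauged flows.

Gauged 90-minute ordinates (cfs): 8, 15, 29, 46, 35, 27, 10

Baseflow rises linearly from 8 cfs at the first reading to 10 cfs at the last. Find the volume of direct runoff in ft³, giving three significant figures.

V ≈ 5.78 × 10^5 ft³

Direct-runoff ordinates (Q − Q_b): 0.00, 6.67, 20.33, 37.00, 25.67, 17.33, 0.00 cfs.
ΣQ_DR = 107.0 cfs.
With Δt = 1.5 h = 5400 s, V = ΣQ_DR · Δt = 107.0 × 5400 = 5.78 × 10^5 ft³.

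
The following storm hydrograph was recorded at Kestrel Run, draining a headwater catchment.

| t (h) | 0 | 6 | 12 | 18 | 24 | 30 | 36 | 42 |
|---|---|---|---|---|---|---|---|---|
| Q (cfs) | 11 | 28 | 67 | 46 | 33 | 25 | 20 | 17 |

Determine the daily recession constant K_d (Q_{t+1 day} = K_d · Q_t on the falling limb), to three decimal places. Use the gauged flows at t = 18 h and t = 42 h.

K_d ≈ 0.370

Between t = 18 h and t = 42 h the flow falls from 46 to 17 cfs over 4×6 h = 24 h.
Per-interval ratio K = (17/46)^(1/4) = 0.7797; K_d = K^(24/6) = 0.370.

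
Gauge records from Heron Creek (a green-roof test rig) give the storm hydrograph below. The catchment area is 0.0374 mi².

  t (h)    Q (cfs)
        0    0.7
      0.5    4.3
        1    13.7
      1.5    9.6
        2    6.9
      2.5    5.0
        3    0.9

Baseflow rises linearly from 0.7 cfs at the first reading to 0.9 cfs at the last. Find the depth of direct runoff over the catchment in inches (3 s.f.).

d ≈ 0.735 in

Direct runoff: 0.00, 3.57, 12.93, 8.80, 6.07, 4.13, 0.00 cfs; ΣQ_DR = 35.50 cfs.
V = ΣQ_DR · Δt = 35.50 × 1800 s = 63900 ft³.
Over A = 0.0374 mi², depth = V / A = 0.735 in.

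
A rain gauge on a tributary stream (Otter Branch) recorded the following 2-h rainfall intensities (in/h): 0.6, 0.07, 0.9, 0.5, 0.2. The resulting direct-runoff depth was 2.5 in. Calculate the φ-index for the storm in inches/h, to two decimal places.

Only the 3 blocks with intensity above φ contribute runoff: 0.6, 0.9, 0.5 in/h.
Σ(I−φ)·Δt = d  ⇒  (0.6+0.9+0.5 − 3φ)·2 = 2.5
φ = (2.000 − 2.5/2) / 3 = 0.25 in/h.

φ ≈ 0.25 in/h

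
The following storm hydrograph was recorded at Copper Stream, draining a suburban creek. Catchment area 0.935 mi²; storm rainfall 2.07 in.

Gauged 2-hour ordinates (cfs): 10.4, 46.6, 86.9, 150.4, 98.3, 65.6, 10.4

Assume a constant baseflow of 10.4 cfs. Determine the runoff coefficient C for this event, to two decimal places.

ΣQ_DR = 395.8 cfs; V = ΣQ_DR·Δt = 2.850 × 10^6 ft³.
Runoff depth d = V / A = 1.312 in.
C = d / P = 1.312 / 2.07 = 0.63.

C ≈ 0.63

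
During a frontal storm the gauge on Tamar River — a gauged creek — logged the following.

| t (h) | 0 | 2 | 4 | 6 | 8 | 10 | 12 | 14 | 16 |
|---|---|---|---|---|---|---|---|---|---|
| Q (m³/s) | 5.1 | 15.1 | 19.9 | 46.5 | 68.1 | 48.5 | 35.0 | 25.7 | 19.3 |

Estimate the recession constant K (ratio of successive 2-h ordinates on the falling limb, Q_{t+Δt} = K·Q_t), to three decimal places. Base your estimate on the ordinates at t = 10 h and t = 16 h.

Using the recession-limb readings at t = 10 h and t = 16 h: Q falls from 48.5 to 19.3 m³/s over 3 intervals.
K = (Q₂/Q₁)^(1/3) = (19.3/48.5)^(1/3) = 0.736.

K ≈ 0.736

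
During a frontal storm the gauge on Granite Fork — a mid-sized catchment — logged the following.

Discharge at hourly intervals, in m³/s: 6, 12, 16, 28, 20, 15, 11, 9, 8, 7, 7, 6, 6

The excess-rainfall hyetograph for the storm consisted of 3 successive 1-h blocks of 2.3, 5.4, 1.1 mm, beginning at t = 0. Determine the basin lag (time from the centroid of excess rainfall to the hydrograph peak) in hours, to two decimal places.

Centroid of excess rainfall: t_c = Σ P_i·t̄_i / ΣP_i = 1.3636 h (block centres at 0.5, 1.5, 2.5 h).
Hydrograph peak occurs at t = 3 h, so basin lag t_L = 3 − 1.3636 = 1.64 h.

t_L ≈ 1.64 h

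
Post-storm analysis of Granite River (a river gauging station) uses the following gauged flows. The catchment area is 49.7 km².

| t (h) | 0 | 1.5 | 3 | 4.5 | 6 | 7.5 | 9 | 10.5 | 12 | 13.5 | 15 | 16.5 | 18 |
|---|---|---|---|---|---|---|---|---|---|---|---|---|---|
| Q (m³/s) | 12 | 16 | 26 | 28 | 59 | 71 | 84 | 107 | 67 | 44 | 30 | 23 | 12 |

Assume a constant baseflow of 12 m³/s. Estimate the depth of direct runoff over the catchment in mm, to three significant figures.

Direct runoff: 0.0, 4.0, 14.0, 16.0, 47.0, 59.0, 72.0, 95.0, 55.0, 32.0, 18.0, 11.0, 0.0 m³/s; ΣQ_DR = 423.0 m³/s.
V = ΣQ_DR · Δt = 423.0 × 5400 s = 2.284 × 10^6 m³.
Over A = 49.7 km², depth = V / A = 46.0 mm.

d ≈ 46.0 mm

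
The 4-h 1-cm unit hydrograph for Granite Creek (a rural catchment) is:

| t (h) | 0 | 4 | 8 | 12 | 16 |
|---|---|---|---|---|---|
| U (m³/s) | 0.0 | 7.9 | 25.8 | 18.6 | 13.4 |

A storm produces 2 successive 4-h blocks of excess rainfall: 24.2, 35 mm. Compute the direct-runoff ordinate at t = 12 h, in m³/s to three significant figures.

By discrete convolution, Q_j = Σ (P_i / 10 mm) · U_{j−i}.
At t = 12 h (j=3): Q = (24.2/10)·18.6 + (35/10)·25.8 = 135 m³/s.

Q ≈ 135 m³/s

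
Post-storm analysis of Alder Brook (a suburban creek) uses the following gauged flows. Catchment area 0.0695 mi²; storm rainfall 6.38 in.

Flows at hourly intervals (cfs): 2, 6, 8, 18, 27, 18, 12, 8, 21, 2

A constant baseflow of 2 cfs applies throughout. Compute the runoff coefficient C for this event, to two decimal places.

C ≈ 0.36

ΣQ_DR = 102.0 cfs; V = ΣQ_DR·Δt = 3.672 × 10^5 ft³.
Runoff depth d = V / A = 2.274 in.
C = d / P = 2.274 / 6.38 = 0.36.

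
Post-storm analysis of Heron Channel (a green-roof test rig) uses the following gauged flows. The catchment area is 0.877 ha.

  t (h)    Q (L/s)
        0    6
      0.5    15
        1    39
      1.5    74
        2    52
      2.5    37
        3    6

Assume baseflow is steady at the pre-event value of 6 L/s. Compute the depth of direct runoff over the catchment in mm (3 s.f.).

d ≈ 38.4 mm

Direct runoff: 0.0, 9.0, 33.0, 68.0, 46.0, 31.0, 0.0 L/s; ΣQ_DR = 187.0 L/s.
V = ΣQ_DR · Δt = 187.0 × 1800 s = 3.366 × 10^5 L.
Over A = 0.877 ha, depth = V / A = 38.4 mm.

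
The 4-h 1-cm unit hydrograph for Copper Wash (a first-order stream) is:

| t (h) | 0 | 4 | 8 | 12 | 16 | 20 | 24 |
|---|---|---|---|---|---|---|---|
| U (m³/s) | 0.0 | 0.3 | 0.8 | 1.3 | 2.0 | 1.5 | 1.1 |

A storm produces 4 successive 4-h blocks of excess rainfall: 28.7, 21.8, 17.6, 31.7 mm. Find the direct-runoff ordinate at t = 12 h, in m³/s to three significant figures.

By discrete convolution, Q_j = Σ (P_i / 10 mm) · U_{j−i}.
At t = 12 h (j=3): Q = (28.7/10)·1.3 + (21.8/10)·0.8 + (17.6/10)·0.3 + (31.7/10)·0.0 = 6.00 m³/s.

Q ≈ 6.00 m³/s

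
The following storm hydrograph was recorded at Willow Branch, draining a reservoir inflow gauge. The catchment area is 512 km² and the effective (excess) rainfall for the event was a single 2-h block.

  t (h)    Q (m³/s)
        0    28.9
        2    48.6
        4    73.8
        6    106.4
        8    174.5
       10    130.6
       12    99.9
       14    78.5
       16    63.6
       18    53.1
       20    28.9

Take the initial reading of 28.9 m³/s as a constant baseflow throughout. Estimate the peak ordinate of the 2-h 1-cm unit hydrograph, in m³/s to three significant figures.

U_p ≈ 182 m³/s

Direct runoff: 0.0, 19.7, 44.9, 77.5, 145.6, 101.7, 71.0, 49.6, 34.7, 24.2, 0.0 m³/s; ΣQ_DR = 568.9 m³/s, peak = 145.6 m³/s.
Runoff depth d = ΣQ_DR·Δt / A = 568.9 × 7200 / (512 km²) = 8.000 mm.
The 1-cm UH is the DRH scaled by (10 mm)/d, so U_p = 145.6 × 10/8.000 = 182 m³/s.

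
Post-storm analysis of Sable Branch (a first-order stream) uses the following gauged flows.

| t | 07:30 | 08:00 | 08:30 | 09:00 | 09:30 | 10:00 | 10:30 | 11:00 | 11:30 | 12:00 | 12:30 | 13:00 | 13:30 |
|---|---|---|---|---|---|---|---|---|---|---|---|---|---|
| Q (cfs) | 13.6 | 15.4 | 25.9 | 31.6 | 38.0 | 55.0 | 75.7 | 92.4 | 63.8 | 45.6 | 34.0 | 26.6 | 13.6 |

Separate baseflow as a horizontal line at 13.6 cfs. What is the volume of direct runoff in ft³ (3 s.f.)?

V ≈ 6.38 × 10^5 ft³

Direct-runoff ordinates (Q − Q_b): 0.0, 1.8, 12.3, 18.0, 24.4, 41.4, 62.1, 78.8, 50.2, 32.0, 20.4, 13.0, 0.0 cfs.
ΣQ_DR = 354.4 cfs.
With Δt = 0.5 h = 1800 s, V = ΣQ_DR · Δt = 354.4 × 1800 = 6.38 × 10^5 ft³.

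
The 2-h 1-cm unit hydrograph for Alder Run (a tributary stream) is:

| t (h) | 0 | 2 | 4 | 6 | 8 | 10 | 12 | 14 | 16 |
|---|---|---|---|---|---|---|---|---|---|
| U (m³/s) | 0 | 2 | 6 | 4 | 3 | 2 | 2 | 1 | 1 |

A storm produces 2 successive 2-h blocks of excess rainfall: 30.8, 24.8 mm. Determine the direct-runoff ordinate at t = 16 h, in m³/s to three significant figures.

Q ≈ 5.56 m³/s

By discrete convolution, Q_j = Σ (P_i / 10 mm) · U_{j−i}.
At t = 16 h (j=8): Q = (30.8/10)·1 + (24.8/10)·1 = 5.56 m³/s.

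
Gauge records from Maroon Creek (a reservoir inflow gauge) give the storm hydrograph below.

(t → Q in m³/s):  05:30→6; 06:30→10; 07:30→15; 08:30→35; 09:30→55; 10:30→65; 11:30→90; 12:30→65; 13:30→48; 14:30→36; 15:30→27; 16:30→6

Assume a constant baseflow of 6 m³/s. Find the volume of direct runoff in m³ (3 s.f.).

V ≈ 1.39 × 10^6 m³

Direct-runoff ordinates (Q − Q_b): 0.0, 4.0, 9.0, 29.0, 49.0, 59.0, 84.0, 59.0, 42.0, 30.0, 21.0, 0.0 m³/s.
ΣQ_DR = 386.0 m³/s.
With Δt = 1 h = 3600 s, V = ΣQ_DR · Δt = 386.0 × 3600 = 1.39 × 10^6 m³.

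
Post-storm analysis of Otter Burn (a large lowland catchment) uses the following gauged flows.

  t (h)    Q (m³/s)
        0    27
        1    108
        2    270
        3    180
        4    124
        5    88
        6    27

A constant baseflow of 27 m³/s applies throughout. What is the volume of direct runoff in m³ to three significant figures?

V ≈ 2.29 × 10^6 m³

Direct-runoff ordinates (Q − Q_b): 0.0, 81.0, 243.0, 153.0, 97.0, 61.0, 0.0 m³/s.
ΣQ_DR = 635.0 m³/s.
With Δt = 1 h = 3600 s, V = ΣQ_DR · Δt = 635.0 × 3600 = 2.29 × 10^6 m³.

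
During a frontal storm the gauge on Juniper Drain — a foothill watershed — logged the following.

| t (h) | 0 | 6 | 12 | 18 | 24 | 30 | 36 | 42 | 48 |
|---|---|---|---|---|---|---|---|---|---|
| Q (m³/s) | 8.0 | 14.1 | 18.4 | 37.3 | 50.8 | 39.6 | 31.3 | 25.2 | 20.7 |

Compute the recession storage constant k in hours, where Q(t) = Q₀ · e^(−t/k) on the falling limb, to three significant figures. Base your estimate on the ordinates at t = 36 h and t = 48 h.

On the falling limb, Q drops from 31.3 to 20.7 m³/s between t = 36 h and t = 48 h (Δt = 12 h).
k = −Δt / ln(Q₂/Q₁) = −12 / ln(20.7/31.3) = 29.0 h.

k ≈ 29.0 h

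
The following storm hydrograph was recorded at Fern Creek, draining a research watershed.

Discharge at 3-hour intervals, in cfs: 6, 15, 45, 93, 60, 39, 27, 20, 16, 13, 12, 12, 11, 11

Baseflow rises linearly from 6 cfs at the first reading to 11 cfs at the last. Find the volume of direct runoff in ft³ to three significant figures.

Direct-runoff ordinates (Q − Q_b): 0.00, 8.62, 38.23, 85.85, 52.46, 31.08, 18.69, 11.31, 6.92, 3.54, 2.15, 1.77, 0.38, 0.00 cfs.
ΣQ_DR = 261.0 cfs.
With Δt = 3 h = 10800 s, V = ΣQ_DR · Δt = 261.0 × 10800 = 2.82 × 10^6 ft³.

V ≈ 2.82 × 10^6 ft³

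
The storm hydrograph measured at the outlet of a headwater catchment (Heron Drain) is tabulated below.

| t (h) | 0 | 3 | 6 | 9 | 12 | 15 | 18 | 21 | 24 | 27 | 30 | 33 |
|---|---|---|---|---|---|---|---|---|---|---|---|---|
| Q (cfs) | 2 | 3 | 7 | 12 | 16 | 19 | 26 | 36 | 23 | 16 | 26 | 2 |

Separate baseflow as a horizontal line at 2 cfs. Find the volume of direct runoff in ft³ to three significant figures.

V ≈ 1.77 × 10^6 ft³

Direct-runoff ordinates (Q − Q_b): 0.0, 1.0, 5.0, 10.0, 14.0, 17.0, 24.0, 34.0, 21.0, 14.0, 24.0, 0.0 cfs.
ΣQ_DR = 164.0 cfs.
With Δt = 3 h = 10800 s, V = ΣQ_DR · Δt = 164.0 × 10800 = 1.77 × 10^6 ft³.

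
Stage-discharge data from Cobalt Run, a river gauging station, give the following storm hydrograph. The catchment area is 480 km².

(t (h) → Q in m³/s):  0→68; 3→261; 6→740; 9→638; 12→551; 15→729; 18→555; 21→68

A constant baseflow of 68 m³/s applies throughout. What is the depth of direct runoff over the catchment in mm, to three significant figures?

Direct runoff: 0.0, 193.0, 672.0, 570.0, 483.0, 661.0, 487.0, 0.0 m³/s; ΣQ_DR = 3066 m³/s.
V = ΣQ_DR · Δt = 3066 × 10800 s = 3.311 × 10^7 m³.
Over A = 480 km², depth = V / A = 69.0 mm.

d ≈ 69.0 mm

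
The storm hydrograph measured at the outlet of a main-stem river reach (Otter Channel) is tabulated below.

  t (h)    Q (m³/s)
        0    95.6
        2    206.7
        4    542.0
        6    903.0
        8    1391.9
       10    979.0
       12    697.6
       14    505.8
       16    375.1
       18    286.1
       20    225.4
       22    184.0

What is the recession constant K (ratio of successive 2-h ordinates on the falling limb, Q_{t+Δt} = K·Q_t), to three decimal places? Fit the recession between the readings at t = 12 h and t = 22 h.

K ≈ 0.766

Using the recession-limb readings at t = 12 h and t = 22 h: Q falls from 697.6 to 184.0 m³/s over 5 intervals.
K = (Q₂/Q₁)^(1/5) = (184.0/697.6)^(1/5) = 0.766.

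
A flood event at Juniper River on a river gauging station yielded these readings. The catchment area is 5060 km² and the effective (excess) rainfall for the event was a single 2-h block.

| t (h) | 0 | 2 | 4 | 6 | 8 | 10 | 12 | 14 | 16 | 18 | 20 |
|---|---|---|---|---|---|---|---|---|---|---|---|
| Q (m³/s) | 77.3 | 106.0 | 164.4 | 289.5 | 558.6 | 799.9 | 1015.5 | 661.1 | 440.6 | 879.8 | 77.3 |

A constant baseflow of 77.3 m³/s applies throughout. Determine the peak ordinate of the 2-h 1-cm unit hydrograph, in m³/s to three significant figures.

Direct runoff: 0.0, 28.7, 87.1, 212.2, 481.3, 722.6, 938.2, 583.8, 363.3, 802.5, 0.0 m³/s; ΣQ_DR = 4220 m³/s, peak = 938.2 m³/s.
Runoff depth d = ΣQ_DR·Δt / A = 4220 × 7200 / (5060 km²) = 6.004 mm.
The 1-cm UH is the DRH scaled by (10 mm)/d, so U_p = 938.2 × 10/6.004 = 1560 m³/s.

U_p ≈ 1560 m³/s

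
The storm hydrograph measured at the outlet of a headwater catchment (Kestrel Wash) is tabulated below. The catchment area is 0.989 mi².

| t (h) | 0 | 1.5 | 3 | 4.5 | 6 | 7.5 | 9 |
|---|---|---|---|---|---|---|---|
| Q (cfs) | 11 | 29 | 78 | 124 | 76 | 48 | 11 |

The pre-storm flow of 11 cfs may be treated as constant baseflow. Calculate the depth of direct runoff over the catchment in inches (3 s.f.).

d ≈ 0.705 in

Direct runoff: 0.0, 18.0, 67.0, 113.0, 65.0, 37.0, 0.0 cfs; ΣQ_DR = 300.0 cfs.
V = ΣQ_DR · Δt = 300.0 × 5400 s = 1.620 × 10^6 ft³.
Over A = 0.989 mi², depth = V / A = 0.705 in.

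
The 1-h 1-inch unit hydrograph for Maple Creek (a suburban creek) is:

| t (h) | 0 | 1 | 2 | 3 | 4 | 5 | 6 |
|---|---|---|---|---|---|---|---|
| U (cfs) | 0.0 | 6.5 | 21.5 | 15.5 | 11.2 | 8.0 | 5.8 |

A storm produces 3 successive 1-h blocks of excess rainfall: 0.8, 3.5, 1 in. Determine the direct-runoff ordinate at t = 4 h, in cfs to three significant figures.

Q ≈ 84.7 cfs

By discrete convolution, Q_j = Σ (P_i / 1 in) · U_{j−i}.
At t = 4 h (j=4): Q = (0.8/1)·11.2 + (3.5/1)·15.5 + (1/1)·21.5 = 84.7 cfs.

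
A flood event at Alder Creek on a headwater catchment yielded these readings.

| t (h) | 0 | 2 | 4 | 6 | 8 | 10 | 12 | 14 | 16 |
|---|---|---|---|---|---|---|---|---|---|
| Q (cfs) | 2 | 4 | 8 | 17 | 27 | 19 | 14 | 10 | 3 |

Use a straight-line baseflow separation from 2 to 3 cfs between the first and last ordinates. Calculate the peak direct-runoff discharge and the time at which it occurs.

Q_p = 24.50 cfs at t = 8 h

Subtracting baseflow gives direct-runoff ordinates: 0.00, 1.88, 5.75, 14.62, 24.50, 16.38, 11.25, 7.12, 0.00 cfs.
The maximum is 24.50 cfs, occurring at the reading for t = 8 h.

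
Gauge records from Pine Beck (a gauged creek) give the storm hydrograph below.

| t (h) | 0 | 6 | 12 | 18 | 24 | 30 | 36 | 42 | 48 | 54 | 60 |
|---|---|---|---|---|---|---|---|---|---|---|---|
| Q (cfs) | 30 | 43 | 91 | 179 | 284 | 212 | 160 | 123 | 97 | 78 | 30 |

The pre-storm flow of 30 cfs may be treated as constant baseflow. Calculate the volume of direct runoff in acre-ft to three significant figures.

Direct-runoff ordinates (Q − Q_b): 0.0, 13.0, 61.0, 149.0, 254.0, 182.0, 130.0, 93.0, 67.0, 48.0, 0.0 cfs.
ΣQ_DR = 997.0 cfs.
With Δt = 6 h = 21600 s, V = ΣQ_DR · Δt = 997.0 × 21600 = 2.15 × 10^7 ft³ = 494 acre-ft.

V ≈ 494 acre-ft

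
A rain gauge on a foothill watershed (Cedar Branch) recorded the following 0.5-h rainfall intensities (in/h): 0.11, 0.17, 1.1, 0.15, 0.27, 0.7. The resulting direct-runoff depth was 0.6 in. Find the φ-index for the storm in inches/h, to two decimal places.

φ ≈ 0.30 in/h

Only the 2 blocks with intensity above φ contribute runoff: 1.1, 0.7 in/h.
Σ(I−φ)·Δt = d  ⇒  (1.1+0.7 − 2φ)·0.5 = 0.6
φ = (1.800 − 0.6/0.5) / 2 = 0.30 in/h.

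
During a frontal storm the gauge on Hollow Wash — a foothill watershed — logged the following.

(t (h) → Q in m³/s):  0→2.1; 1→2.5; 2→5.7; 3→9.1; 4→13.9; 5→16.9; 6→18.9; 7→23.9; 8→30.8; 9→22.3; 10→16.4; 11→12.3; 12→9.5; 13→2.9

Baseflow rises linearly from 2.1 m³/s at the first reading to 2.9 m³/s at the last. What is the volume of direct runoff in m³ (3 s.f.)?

V ≈ 5.48 × 10^5 m³

Direct-runoff ordinates (Q − Q_b): 0.00, 0.34, 3.48, 6.82, 11.55, 14.49, 16.43, 21.37, 28.21, 19.65, 13.68, 9.52, 6.66, 0.00 m³/s.
ΣQ_DR = 152.2 m³/s.
With Δt = 1 h = 3600 s, V = ΣQ_DR · Δt = 152.2 × 3600 = 5.48 × 10^5 m³.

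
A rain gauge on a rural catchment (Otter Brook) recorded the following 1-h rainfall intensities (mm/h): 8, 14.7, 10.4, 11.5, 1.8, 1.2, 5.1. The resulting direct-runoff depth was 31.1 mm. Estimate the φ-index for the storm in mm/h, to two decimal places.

Only the 5 blocks with intensity above φ contribute runoff: 8, 14.7, 10.4, 11.5, 5.1 mm/h.
Σ(I−φ)·Δt = d  ⇒  (8+14.7+10.4+11.5+5.1 − 5φ)·1 = 31.1
φ = (49.70 − 31.1/1) / 5 = 3.72 mm/h.

φ ≈ 3.72 mm/h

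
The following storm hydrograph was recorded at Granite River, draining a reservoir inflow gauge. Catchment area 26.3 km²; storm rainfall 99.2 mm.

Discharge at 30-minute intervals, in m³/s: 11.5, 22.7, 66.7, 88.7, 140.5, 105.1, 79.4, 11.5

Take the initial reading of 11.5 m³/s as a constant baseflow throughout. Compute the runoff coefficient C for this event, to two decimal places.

ΣQ_DR = 434.1 m³/s; V = ΣQ_DR·Δt = 7.814 × 10^5 m³.
Runoff depth d = V / A = 29.71 mm.
C = d / P = 29.71 / 99.2 = 0.30.

C ≈ 0.30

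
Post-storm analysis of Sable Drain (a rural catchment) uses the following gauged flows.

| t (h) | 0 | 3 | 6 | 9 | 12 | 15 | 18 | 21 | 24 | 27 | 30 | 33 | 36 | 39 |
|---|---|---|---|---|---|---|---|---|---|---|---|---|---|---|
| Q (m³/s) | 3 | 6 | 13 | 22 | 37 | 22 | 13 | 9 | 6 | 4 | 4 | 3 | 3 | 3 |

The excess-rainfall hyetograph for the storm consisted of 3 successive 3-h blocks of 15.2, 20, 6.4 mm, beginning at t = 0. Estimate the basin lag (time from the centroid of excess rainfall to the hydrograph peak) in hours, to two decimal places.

t_L ≈ 8.13 h

Centroid of excess rainfall: t_c = Σ P_i·t̄_i / ΣP_i = 3.8654 h (block centres at 1.5, 4.5, 7.5 h).
Hydrograph peak occurs at t = 12 h, so basin lag t_L = 12 − 3.8654 = 8.13 h.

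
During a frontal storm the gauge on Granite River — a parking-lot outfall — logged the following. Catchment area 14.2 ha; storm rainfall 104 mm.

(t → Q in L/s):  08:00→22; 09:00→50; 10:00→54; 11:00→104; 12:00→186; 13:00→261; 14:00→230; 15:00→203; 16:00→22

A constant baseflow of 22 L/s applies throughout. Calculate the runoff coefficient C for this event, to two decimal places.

ΣQ_DR = 934.0 L/s; V = ΣQ_DR·Δt = 3.362 × 10^6 L.
Runoff depth d = V / A = 23.68 mm.
C = d / P = 23.68 / 104 = 0.23.

C ≈ 0.23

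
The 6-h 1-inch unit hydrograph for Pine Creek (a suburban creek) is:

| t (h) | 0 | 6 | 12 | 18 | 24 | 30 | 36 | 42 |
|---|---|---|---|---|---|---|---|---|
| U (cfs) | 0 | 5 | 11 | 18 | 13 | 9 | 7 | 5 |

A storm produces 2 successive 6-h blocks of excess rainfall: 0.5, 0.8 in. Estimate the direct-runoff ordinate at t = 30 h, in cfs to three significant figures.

By discrete convolution, Q_j = Σ (P_i / 1 in) · U_{j−i}.
At t = 30 h (j=5): Q = (0.5/1)·9 + (0.8/1)·13 = 14.9 cfs.

Q ≈ 14.9 cfs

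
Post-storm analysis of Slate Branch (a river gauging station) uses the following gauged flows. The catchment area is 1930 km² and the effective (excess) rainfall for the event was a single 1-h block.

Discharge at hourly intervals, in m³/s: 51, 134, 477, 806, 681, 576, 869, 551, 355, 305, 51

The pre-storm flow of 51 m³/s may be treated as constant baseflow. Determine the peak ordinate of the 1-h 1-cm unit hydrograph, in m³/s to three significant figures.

U_p ≈ 1020 m³/s

Direct runoff: 0.0, 83.0, 426.0, 755.0, 630.0, 525.0, 818.0, 500.0, 304.0, 254.0, 0.0 m³/s; ΣQ_DR = 4295 m³/s, peak = 818.0 m³/s.
Runoff depth d = ΣQ_DR·Δt / A = 4295 × 3600 / (1930 km²) = 8.011 mm.
The 1-cm UH is the DRH scaled by (10 mm)/d, so U_p = 818.0 × 10/8.011 = 1020 m³/s.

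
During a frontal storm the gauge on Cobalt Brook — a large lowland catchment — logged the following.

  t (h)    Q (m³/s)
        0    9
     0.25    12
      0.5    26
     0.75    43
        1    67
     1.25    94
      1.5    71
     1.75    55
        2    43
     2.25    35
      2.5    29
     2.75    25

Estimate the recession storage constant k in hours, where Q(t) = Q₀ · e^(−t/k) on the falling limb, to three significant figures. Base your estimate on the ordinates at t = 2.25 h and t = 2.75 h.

On the falling limb, Q drops from 35 to 25 m³/s between t = 2.25 h and t = 2.75 h (Δt = 0.5 h).
k = −Δt / ln(Q₂/Q₁) = −0.5 / ln(25/35) = 1.49 h.

k ≈ 1.49 h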